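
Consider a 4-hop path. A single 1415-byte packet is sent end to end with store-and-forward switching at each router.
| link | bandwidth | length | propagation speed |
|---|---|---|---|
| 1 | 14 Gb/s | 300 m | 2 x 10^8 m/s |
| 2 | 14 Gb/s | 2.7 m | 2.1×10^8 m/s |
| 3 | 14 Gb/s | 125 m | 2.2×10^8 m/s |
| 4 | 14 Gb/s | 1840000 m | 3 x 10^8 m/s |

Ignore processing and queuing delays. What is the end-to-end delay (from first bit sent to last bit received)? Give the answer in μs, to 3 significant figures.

L = 1415 × 8 = 11320 bits.
Transmission delay per hop = L/R = 11320/14000000000 = 0.808571 μs; 4 hops → 3.23429 μs.
Propagation delays (d/s per hop): 1.5, 0.0128571, 0.568182, 6133.33 μs; sum = 6135.41 μs.
End-to-end = 6140 μs.

6140 μs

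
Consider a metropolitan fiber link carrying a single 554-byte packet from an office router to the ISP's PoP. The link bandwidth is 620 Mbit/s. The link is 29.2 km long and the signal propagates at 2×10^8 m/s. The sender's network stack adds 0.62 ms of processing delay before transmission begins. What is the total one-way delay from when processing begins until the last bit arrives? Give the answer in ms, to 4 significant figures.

0.7731 ms

L = 554 × 8 = 4432 bits.
Transmission delay = L/R = 4432 / 620000000 = 0.00714839 ms.
Propagation delay = d/s = 29200 m / 200000000 m/s = 0.146 ms.
Plus processing delay 0.62 ms = 0.62 ms.
Total = 0.7731 ms.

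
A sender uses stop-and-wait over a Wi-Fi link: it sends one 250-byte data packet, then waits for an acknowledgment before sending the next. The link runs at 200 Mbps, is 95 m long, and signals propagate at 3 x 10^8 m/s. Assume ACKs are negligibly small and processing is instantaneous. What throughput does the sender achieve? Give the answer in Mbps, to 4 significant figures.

t_tx = L/R = 2000/200000000 = 1e-05 s.
t_prop = 95/300000000 = 3.16667e-07 s; RTT = 6.33333e-07 s.
Cycle = t_tx + RTT = 1.06333e-05 s.
Throughput = L / cycle = 2000 / 1.06333e-05 = 188.1 Mbps.

188.1 Mbps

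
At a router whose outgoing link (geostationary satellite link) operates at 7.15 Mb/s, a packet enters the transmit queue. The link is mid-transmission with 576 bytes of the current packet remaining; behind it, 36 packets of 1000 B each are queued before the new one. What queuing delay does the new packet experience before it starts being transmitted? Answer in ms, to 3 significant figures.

40.9 ms

Each queued packet: L/R = 8000/7150000 = 1.11888 ms.
36 queued → 40.2797 ms.
Plus remaining 4608 bits of current packet: 0.644476 ms.
Queuing delay = 40.9 ms.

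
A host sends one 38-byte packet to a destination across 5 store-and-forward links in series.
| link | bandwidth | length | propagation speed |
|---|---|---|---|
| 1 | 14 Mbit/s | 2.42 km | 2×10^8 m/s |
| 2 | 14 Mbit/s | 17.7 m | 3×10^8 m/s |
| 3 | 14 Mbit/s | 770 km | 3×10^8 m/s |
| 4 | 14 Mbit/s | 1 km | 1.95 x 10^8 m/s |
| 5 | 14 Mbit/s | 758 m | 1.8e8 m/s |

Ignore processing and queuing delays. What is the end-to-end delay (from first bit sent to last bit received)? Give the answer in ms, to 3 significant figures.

2.70 ms

L = 38 × 8 = 304 bits.
Transmission delay per hop = L/R = 304/14000000 = 0.0217143 ms; 5 hops → 0.108571 ms.
Propagation delays (d/s per hop): 0.0121, 5.9e-05, 2.56667, 0.00512821, 0.00421111 ms; sum = 2.58816 ms.
End-to-end = 2.70 ms.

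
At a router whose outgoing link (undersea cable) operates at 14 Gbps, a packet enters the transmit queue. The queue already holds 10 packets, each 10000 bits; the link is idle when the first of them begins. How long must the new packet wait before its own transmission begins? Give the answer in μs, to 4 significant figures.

Each queued packet: L/R = 10000/14000000000 = 0.714286 μs.
10 queued → 7.14286 μs.
Queuing delay = 7.143 μs.

7.143 μs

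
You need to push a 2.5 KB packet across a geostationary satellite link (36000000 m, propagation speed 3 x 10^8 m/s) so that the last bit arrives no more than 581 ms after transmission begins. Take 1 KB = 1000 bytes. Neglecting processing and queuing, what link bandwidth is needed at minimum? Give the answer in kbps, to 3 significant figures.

L = 20000 bits.
Propagation delay = 36000000 / 300000000 = 120 ms.
Transmission budget = 581 − 120 = 461 ms.
R ≥ L / t_tx = 20000 bits / 0.461 s = 43.4 kbps.

43.4 kbps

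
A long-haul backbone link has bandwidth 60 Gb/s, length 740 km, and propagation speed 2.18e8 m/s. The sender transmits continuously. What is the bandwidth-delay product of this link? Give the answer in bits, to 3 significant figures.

204000000 bits

Propagation delay = 740000 / 2.18e+08 = 0.0033945 s.
BDP = R × t_prop = 60000000000 × 0.0033945 = 203670000 bits.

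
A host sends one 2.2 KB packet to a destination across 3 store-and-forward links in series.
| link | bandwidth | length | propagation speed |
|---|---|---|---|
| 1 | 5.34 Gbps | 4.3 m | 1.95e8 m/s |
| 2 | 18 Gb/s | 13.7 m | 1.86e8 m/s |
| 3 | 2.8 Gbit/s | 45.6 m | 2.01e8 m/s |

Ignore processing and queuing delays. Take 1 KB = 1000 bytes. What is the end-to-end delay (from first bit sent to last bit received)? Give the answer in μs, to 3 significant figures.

10.9 μs

L = 17600 bits.
Transmission delays (L/R per hop): 3.29588, 0.977778, 6.28571 μs; sum = 10.5594 μs.
Propagation delays (d/s per hop): 0.0220513, 0.0736559, 0.226866 μs; sum = 0.322573 μs.
End-to-end = 10.9 μs.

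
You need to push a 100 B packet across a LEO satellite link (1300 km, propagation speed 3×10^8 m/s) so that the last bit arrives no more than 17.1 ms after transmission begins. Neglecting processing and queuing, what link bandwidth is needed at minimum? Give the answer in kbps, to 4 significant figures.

62.66 kbps

L = 800 bits.
Propagation delay = 1300000 / 300000000 = 4.33333 ms.
Transmission budget = 17.1 − 4.33333 = 12.7667 ms.
R ≥ L / t_tx = 800 bits / 0.0127667 s = 62.66 kbps.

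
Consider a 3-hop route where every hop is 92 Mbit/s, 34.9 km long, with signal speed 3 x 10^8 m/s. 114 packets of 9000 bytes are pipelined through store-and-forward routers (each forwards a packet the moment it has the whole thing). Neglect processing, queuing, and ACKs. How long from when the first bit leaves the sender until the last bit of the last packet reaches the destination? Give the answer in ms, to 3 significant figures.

Per-hop transmission t_tx = L/R = 72000/92000000 = 0.782609 ms.
Per-hop propagation t_prop = 34900/300000000 = 0.116333 ms.
Pipeline fill: first packet needs 3·t_tx to clear all hops; remaining 113 packets each add one t_tx.
Total = (3+114-1)·t_tx + 3·t_prop = 116·0.782609 + 3·0.116333 = 91.1 ms.

91.1 ms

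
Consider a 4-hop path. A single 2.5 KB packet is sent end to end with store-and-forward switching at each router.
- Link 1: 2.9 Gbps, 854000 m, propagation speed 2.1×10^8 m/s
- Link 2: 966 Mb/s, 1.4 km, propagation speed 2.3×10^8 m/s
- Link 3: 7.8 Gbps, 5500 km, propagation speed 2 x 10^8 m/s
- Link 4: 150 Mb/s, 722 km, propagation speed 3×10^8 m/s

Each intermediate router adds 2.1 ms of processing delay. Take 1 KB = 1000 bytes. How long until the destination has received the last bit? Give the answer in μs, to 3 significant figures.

L = 20000 bits.
Transmission delays (L/R per hop): 6.89655, 20.7039, 2.5641, 133.333 μs; sum = 163.498 μs.
Propagation delays (d/s per hop): 4066.67, 6.08696, 27500, 2406.67 μs; sum = 33979.4 μs.
Processing at 3 router(s): 3 × 2.1 ms = 6300 μs.
End-to-end = 40400 μs.

40400 μs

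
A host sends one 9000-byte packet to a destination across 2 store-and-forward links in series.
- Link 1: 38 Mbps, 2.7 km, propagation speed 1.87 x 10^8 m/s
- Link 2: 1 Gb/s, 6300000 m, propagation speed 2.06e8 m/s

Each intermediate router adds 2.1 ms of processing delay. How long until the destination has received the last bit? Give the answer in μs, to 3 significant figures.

34700 μs

L = 9000 × 8 = 72000 bits.
Transmission delays (L/R per hop): 1894.74, 72 μs; sum = 1966.74 μs.
Propagation delays (d/s per hop): 14.4385, 30582.5 μs; sum = 30597 μs.
Processing at 1 router(s): 1 × 2.1 ms = 2100 μs.
End-to-end = 34700 μs.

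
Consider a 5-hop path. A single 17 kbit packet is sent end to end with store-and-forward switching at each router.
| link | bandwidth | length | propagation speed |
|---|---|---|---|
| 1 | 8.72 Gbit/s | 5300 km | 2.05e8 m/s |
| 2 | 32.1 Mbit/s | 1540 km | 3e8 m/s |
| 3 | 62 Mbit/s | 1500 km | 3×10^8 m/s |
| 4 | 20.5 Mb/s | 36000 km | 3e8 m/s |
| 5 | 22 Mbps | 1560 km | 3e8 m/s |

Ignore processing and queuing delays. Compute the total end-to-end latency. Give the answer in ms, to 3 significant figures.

L = 17000 bits.
Transmission delays (L/R per hop): 0.00194954, 0.529595, 0.274194, 0.829268, 0.772727 ms; sum = 2.40773 ms.
Propagation delays (d/s per hop): 25.8537, 5.13333, 5, 120, 5.2 ms; sum = 161.187 ms.
End-to-end = 164 ms.

164 ms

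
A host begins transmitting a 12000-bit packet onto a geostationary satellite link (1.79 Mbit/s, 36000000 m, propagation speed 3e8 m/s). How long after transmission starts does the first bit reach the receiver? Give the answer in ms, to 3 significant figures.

120 ms

First bit experiences only propagation delay: d/s = 36000000/300000000 = 120 ms.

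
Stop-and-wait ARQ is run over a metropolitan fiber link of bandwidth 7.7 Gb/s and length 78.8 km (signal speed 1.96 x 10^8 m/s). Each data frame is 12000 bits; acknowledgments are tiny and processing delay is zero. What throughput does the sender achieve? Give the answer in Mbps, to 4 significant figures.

14.89 Mbps

t_tx = L/R = 12000/7700000000 = 1.55844e-06 s.
t_prop = 78800/196000000 = 0.000402041 s; RTT = 0.000804082 s.
Cycle = t_tx + RTT = 0.00080564 s.
Throughput = L / cycle = 12000 / 0.00080564 = 14.89 Mbps.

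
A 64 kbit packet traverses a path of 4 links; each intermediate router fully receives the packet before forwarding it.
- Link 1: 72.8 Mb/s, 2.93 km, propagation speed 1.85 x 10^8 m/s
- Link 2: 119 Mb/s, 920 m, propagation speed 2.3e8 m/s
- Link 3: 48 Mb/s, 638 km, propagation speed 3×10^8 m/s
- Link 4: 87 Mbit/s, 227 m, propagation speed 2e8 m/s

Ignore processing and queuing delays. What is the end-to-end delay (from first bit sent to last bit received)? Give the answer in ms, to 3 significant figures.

5.63 ms

L = 64000 bits.
Transmission delays (L/R per hop): 0.879121, 0.537815, 1.33333, 0.735632 ms; sum = 3.4859 ms.
Propagation delays (d/s per hop): 0.0158378, 0.004, 2.12667, 0.001135 ms; sum = 2.14764 ms.
End-to-end = 5.63 ms.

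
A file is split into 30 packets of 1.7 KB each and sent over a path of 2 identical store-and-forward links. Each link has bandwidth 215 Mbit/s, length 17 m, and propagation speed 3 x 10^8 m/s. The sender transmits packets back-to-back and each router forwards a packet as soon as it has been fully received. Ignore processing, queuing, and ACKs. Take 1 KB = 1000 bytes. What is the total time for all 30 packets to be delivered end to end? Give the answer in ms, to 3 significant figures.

1.96 ms

Per-hop transmission t_tx = L/R = 13600/215000000 = 0.0632558 ms.
Per-hop propagation t_prop = 17/300000000 = 5.66667e-05 ms.
Pipeline fill: first packet needs 2·t_tx to clear all hops; remaining 29 packets each add one t_tx.
Total = (2+30-1)·t_tx + 2·t_prop = 31·0.0632558 + 2·5.66667e-05 = 1.96 ms.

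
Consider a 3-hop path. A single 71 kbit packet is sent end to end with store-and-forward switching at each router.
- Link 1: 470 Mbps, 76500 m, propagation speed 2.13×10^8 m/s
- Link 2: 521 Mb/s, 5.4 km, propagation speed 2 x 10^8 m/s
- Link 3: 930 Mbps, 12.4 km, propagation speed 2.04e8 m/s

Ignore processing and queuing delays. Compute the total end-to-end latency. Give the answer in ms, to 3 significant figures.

0.811 ms

L = 71000 bits.
Transmission delays (L/R per hop): 0.151064, 0.136276, 0.0763441 ms; sum = 0.363684 ms.
Propagation delays (d/s per hop): 0.359155, 0.027, 0.0607843 ms; sum = 0.446939 ms.
End-to-end = 0.811 ms.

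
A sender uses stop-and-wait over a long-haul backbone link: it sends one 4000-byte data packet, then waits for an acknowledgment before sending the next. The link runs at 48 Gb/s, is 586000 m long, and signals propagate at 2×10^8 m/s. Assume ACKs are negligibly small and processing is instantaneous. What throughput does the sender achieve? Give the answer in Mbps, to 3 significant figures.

5.46 Mbps

t_tx = L/R = 32000/48000000000 = 6.66667e-07 s.
t_prop = 586000/200000000 = 0.00293 s; RTT = 0.00586 s.
Cycle = t_tx + RTT = 0.00586067 s.
Throughput = L / cycle = 32000 / 0.00586067 = 5.46 Mbps.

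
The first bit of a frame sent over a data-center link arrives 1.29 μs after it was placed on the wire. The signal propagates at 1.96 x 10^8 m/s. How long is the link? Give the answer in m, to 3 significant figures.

d = s × t_prop = 196000000 × 1.29e-06 = 253 m.

253 m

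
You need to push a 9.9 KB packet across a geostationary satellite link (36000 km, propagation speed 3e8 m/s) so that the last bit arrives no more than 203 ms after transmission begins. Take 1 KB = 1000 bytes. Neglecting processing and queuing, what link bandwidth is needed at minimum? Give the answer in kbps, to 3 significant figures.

954 kbps

L = 79200 bits.
Propagation delay = 36000000 / 300000000 = 120 ms.
Transmission budget = 203 − 120 = 83 ms.
R ≥ L / t_tx = 79200 bits / 0.083 s = 954 kbps.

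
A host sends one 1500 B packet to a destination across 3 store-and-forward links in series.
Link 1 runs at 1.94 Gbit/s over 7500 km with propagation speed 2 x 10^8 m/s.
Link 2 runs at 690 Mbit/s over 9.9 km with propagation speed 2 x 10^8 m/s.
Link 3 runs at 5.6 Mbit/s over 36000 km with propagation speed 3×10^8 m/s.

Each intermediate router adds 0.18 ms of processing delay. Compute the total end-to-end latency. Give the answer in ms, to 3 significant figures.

L = 1500 × 8 = 12000 bits.
Transmission delays (L/R per hop): 0.00618557, 0.0173913, 2.14286 ms; sum = 2.16643 ms.
Propagation delays (d/s per hop): 37.5, 0.0495, 120 ms; sum = 157.55 ms.
Processing at 2 router(s): 2 × 0.18 ms = 0.36 ms.
End-to-end = 160 ms.

160 ms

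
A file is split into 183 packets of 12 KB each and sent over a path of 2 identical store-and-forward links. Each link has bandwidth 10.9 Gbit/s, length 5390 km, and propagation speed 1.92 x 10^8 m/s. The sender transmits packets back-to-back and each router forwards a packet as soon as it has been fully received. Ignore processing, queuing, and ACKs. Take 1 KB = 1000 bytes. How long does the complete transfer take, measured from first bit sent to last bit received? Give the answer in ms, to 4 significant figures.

57.77 ms

Per-hop transmission t_tx = L/R = 96000/10900000000 = 0.00880734 ms.
Per-hop propagation t_prop = 5390000/192000000 = 28.0729 ms.
Pipeline fill: first packet needs 2·t_tx to clear all hops; remaining 182 packets each add one t_tx.
Total = (2+183-1)·t_tx + 2·t_prop = 184·0.00880734 + 2·28.0729 = 57.77 ms.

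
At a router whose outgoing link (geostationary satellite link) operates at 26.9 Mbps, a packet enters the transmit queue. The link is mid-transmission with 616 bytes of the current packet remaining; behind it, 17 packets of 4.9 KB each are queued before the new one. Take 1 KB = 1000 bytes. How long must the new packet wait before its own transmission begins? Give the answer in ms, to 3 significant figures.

25.0 ms

Each queued packet: L/R = 39200/26900000 = 1.45725 ms.
17 queued → 24.7732 ms.
Plus remaining 4928 bits of current packet: 0.183197 ms.
Queuing delay = 25.0 ms.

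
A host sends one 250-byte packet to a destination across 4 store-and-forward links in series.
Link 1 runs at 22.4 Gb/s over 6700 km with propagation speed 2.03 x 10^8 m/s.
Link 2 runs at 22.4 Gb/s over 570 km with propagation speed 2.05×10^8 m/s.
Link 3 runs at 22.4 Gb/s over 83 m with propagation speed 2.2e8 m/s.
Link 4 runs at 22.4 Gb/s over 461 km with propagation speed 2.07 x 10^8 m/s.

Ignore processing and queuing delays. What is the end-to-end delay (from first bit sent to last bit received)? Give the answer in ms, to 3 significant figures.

L = 250 × 8 = 2000 bits.
Transmission delay per hop = L/R = 2000/22400000000 = 8.92857e-05 ms; 4 hops → 0.000357143 ms.
Propagation delays (d/s per hop): 33.0049, 2.78049, 0.000377273, 2.22705 ms; sum = 38.0128 ms.
End-to-end = 38.0 ms.

38.0 ms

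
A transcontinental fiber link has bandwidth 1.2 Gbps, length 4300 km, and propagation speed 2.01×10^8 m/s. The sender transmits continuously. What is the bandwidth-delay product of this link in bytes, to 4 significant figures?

3209000 bytes

Propagation delay = 4300000 / 2.01e+08 = 0.021393 s.
BDP = R × t_prop = 1200000000 × 0.021393 = 25671600 bits.
In bytes: 25671600/8 = 3209000 bytes.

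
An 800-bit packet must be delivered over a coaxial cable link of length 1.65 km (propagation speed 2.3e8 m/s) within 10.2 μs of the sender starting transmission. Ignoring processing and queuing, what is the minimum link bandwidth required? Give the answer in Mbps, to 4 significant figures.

264.4 Mbps

Propagation delay = 1650 / 2.3e+08 = 7.17391 μs.
Transmission budget = 10.2 − 7.17391 = 3.02609 μs.
R ≥ L / t_tx = 800 bits / 3.02609e-06 s = 264.4 Mbps.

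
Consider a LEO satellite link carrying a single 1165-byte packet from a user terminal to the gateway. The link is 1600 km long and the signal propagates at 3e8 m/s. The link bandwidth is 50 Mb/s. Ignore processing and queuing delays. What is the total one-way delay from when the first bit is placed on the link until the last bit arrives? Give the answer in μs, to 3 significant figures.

5520 μs

L = 1165 × 8 = 9320 bits.
Transmission delay = L/R = 9320 / 50000000 = 186.4 μs.
Propagation delay = d/s = 1600000 m / 300000000 m/s = 5333.33 μs.
Total = 5520 μs.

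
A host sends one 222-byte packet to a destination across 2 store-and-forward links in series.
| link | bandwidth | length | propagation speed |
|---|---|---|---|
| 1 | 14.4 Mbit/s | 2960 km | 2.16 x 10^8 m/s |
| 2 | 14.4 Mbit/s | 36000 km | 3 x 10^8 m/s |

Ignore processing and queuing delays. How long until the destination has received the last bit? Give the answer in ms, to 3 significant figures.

134 ms

L = 222 × 8 = 1776 bits.
Transmission delay per hop = L/R = 1776/14400000 = 0.123333 ms; 2 hops → 0.246667 ms.
Propagation delays (d/s per hop): 13.7037, 120 ms; sum = 133.704 ms.
End-to-end = 134 ms.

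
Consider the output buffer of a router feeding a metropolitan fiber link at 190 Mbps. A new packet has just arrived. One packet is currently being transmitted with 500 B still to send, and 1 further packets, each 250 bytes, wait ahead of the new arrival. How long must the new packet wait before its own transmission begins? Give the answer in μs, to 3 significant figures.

31.6 μs

Each queued packet: L/R = 2000/190000000 = 10.5263 μs.
1 queued → 10.5263 μs.
Plus remaining 4000 bits of current packet: 21.0526 μs.
Queuing delay = 31.6 μs.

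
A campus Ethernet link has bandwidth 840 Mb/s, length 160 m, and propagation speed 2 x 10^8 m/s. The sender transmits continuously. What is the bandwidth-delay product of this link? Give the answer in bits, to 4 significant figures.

672.0 bits

Propagation delay = 160 / 200000000 = 8e-07 s.
BDP = R × t_prop = 840000000 × 8e-07 = 672 bits.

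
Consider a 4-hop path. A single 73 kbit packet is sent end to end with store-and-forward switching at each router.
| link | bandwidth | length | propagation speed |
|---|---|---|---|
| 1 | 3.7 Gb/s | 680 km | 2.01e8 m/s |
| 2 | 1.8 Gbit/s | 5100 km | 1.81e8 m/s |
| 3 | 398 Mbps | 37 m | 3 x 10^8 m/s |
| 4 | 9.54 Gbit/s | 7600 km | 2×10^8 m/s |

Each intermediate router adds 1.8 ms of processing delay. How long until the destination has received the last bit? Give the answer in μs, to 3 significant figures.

L = 73000 bits.
Transmission delays (L/R per hop): 19.7297, 40.5556, 183.417, 7.65199 μs; sum = 251.354 μs.
Propagation delays (d/s per hop): 3383.08, 28176.8, 0.123333, 38000 μs; sum = 69560 μs.
Processing at 3 router(s): 3 × 1.8 ms = 5400 μs.
End-to-end = 75200 μs.

75200 μs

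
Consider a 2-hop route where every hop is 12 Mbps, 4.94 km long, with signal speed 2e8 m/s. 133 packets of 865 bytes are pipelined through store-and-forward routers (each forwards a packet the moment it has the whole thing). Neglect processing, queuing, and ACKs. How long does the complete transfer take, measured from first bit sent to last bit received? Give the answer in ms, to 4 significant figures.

77.32 ms

Per-hop transmission t_tx = L/R = 6920/12000000 = 0.576667 ms.
Per-hop propagation t_prop = 4940/200000000 = 0.0247 ms.
Pipeline fill: first packet needs 2·t_tx to clear all hops; remaining 132 packets each add one t_tx.
Total = (2+133-1)·t_tx + 2·t_prop = 134·0.576667 + 2·0.0247 = 77.32 ms.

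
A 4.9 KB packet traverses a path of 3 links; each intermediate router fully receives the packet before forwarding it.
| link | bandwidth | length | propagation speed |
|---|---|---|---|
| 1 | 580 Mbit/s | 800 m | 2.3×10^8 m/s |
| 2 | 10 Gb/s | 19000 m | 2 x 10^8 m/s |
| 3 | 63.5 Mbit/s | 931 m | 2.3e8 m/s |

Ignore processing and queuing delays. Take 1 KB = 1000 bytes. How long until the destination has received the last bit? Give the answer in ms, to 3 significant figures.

0.791 ms

L = 39200 bits.
Transmission delays (L/R per hop): 0.0675862, 0.00392, 0.617323 ms; sum = 0.688829 ms.
Propagation delays (d/s per hop): 0.00347826, 0.095, 0.00404783 ms; sum = 0.102526 ms.
End-to-end = 0.791 ms.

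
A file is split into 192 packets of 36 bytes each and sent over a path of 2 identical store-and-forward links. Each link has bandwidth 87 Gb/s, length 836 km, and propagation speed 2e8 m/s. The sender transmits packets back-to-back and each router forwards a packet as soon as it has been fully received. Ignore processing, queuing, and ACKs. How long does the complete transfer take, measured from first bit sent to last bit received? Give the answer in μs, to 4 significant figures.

8361 μs

Per-hop transmission t_tx = L/R = 288/87000000000 = 0.00331034 μs.
Per-hop propagation t_prop = 836000/200000000 = 4180 μs.
Pipeline fill: first packet needs 2·t_tx to clear all hops; remaining 191 packets each add one t_tx.
Total = (2+192-1)·t_tx + 2·t_prop = 193·0.00331034 + 2·4180 = 8361 μs.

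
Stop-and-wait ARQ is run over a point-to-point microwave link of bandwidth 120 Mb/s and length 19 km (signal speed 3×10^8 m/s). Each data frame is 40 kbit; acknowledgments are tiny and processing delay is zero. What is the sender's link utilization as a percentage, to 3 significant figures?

t_tx = L/R = 40000/120000000 = 0.000333333 s.
t_prop = 19000/300000000 = 6.33333e-05 s; RTT = 0.000126667 s.
Cycle = t_tx + RTT = 0.00046 s.
Utilization = t_tx / cycle = 0.000333333/0.00046 = 72.5 %.

72.5 %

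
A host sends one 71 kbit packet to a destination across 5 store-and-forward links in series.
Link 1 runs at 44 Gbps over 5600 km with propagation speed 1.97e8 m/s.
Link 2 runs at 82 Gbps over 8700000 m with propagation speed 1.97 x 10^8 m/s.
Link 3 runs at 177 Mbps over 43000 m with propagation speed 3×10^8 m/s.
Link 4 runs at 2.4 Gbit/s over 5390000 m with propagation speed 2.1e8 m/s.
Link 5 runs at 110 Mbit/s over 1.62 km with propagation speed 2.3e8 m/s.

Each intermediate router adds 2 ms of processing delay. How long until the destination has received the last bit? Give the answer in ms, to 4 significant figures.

107.5 ms

L = 71000 bits.
Transmission delays (L/R per hop): 0.00161364, 0.000865854, 0.40113, 0.0295833, 0.645455 ms; sum = 1.07865 ms.
Propagation delays (d/s per hop): 28.4264, 44.1624, 0.143333, 25.6667, 0.00704348 ms; sum = 98.4059 ms.
Processing at 4 router(s): 4 × 2 ms = 8 ms.
End-to-end = 107.5 ms.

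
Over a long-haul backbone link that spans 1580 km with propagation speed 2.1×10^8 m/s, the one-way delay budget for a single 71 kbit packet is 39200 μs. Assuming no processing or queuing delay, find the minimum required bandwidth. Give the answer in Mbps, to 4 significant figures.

2.241 Mbps

Propagation delay = 1580000 / 210000000 = 7523.81 μs.
Transmission budget = 39200 − 7523.81 = 31676.2 μs.
R ≥ L / t_tx = 71000 bits / 0.0316762 s = 2.241 Mbps.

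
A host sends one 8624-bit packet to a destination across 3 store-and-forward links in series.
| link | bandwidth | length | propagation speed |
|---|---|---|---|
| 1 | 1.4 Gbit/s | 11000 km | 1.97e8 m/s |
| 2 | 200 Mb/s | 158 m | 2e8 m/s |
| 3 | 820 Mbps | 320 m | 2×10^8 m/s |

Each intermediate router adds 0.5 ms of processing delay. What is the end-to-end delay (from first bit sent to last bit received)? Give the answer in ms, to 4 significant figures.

Transmission delays (L/R per hop): 0.00616, 0.04312, 0.0105171 ms; sum = 0.0597971 ms.
Propagation delays (d/s per hop): 55.8376, 0.00079, 0.0016 ms; sum = 55.84 ms.
Processing at 2 router(s): 2 × 0.5 ms = 1 ms.
End-to-end = 56.90 ms.

56.90 ms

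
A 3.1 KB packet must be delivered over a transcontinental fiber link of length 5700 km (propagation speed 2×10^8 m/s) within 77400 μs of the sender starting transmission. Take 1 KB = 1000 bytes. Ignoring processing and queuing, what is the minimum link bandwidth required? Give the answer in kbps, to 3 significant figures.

507 kbps

L = 24800 bits.
Propagation delay = 5700000 / 200000000 = 28500 μs.
Transmission budget = 77400 − 28500 = 48900 μs.
R ≥ L / t_tx = 24800 bits / 0.0489 s = 507 kbps.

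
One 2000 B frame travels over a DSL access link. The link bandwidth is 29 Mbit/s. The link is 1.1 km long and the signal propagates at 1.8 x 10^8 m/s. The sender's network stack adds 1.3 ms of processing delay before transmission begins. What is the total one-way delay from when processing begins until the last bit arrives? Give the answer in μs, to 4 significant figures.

1858 μs

L = 2000 × 8 = 16000 bits.
Transmission delay = L/R = 16000 / 29000000 = 551.724 μs.
Propagation delay = d/s = 1100 m / 180000000 m/s = 6.11111 μs.
Plus processing delay 1.3 ms = 1300 μs.
Total = 1858 μs.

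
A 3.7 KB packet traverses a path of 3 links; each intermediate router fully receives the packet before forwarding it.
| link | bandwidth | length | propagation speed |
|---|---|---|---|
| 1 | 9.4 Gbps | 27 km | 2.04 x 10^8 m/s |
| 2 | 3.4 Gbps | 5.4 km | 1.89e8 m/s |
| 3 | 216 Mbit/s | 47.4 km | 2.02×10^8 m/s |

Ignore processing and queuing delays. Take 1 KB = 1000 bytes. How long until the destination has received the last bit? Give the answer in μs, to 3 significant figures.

L = 29600 bits.
Transmission delays (L/R per hop): 3.14894, 8.70588, 137.037 μs; sum = 148.892 μs.
Propagation delays (d/s per hop): 132.353, 28.5714, 234.653 μs; sum = 395.578 μs.
End-to-end = 544 μs.

544 μs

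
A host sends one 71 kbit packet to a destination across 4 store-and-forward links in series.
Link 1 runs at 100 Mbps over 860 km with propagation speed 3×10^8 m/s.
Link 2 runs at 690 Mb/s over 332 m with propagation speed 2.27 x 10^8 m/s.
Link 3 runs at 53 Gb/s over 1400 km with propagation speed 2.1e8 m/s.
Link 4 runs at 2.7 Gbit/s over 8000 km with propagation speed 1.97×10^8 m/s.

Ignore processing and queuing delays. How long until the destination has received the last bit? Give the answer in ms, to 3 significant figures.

L = 71000 bits.
Transmission delays (L/R per hop): 0.71, 0.102899, 0.00133962, 0.0262963 ms; sum = 0.840534 ms.
Propagation delays (d/s per hop): 2.86667, 0.00146256, 6.66667, 40.6091 ms; sum = 50.1439 ms.
End-to-end = 51.0 ms.

51.0 ms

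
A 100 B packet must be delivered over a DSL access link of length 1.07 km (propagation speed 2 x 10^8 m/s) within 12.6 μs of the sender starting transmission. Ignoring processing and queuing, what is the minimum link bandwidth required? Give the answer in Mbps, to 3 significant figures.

L = 800 bits.
Propagation delay = 1070 / 200000000 = 5.35 μs.
Transmission budget = 12.6 − 5.35 = 7.25 μs.
R ≥ L / t_tx = 800 bits / 7.25e-06 s = 110 Mbps.

110 Mbps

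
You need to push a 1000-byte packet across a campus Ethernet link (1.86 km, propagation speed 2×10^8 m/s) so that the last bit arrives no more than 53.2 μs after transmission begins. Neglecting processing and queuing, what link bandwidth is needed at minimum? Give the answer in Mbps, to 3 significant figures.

L = 8000 bits.
Propagation delay = 1860 / 200000000 = 9.3 μs.
Transmission budget = 53.2 − 9.3 = 43.9 μs.
R ≥ L / t_tx = 8000 bits / 4.39e-05 s = 182 Mbps.

182 Mbps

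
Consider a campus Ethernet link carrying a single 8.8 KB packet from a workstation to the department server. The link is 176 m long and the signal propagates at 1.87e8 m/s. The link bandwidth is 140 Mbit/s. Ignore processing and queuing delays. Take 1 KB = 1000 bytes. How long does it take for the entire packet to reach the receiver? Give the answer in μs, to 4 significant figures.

503.8 μs

L = 70400 bits.
Transmission delay = L/R = 70400 / 140000000 = 502.857 μs.
Propagation delay = d/s = 176 m / 187000000 m/s = 0.941176 μs.
Total = 503.8 μs.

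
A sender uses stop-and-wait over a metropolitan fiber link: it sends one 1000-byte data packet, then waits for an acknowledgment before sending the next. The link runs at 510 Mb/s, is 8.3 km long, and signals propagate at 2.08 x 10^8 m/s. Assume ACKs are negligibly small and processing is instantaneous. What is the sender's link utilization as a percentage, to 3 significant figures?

16.4 %

t_tx = L/R = 8000/510000000 = 1.56863e-05 s.
t_prop = 8300/208000000 = 3.99038e-05 s; RTT = 7.98077e-05 s.
Cycle = t_tx + RTT = 9.5494e-05 s.
Utilization = t_tx / cycle = 1.56863e-05/9.5494e-05 = 16.4 %.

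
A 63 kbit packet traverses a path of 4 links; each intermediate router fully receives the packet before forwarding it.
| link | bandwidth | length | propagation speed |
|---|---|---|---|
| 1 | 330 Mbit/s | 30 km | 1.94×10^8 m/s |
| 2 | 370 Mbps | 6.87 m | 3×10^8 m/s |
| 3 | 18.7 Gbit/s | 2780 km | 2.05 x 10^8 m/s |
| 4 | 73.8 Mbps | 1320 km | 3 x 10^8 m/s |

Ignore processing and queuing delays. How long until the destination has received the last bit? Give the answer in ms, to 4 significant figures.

19.33 ms

L = 63000 bits.
Transmission delays (L/R per hop): 0.190909, 0.17027, 0.00336898, 0.853659 ms; sum = 1.21821 ms.
Propagation delays (d/s per hop): 0.154639, 2.29e-05, 13.561, 4.4 ms; sum = 18.1156 ms.
End-to-end = 19.33 ms.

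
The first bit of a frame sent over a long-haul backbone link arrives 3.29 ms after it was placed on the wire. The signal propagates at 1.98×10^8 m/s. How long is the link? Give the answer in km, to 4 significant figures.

d = s × t_prop = 198000000 × 0.00329 = 651.4 km.

651.4 km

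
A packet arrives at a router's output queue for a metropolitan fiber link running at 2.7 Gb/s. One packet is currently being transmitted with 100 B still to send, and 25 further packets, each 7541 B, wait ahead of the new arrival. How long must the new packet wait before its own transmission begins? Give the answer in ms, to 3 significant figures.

0.559 ms

Each queued packet: L/R = 60328/2700000000 = 0.0223437 ms.
25 queued → 0.558593 ms.
Plus remaining 800 bits of current packet: 0.000296296 ms.
Queuing delay = 0.559 ms.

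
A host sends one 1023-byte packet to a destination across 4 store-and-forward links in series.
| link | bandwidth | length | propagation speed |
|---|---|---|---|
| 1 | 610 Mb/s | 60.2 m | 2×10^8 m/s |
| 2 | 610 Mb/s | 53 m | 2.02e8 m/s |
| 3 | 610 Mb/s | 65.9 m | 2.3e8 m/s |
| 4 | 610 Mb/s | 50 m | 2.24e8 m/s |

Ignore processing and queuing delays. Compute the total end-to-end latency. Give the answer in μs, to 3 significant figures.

L = 1023 × 8 = 8184 bits.
Transmission delay per hop = L/R = 8184/610000000 = 13.4164 μs; 4 hops → 53.6656 μs.
Propagation delays (d/s per hop): 0.301, 0.262376, 0.286522, 0.223214 μs; sum = 1.07311 μs.
End-to-end = 54.7 μs.

54.7 μs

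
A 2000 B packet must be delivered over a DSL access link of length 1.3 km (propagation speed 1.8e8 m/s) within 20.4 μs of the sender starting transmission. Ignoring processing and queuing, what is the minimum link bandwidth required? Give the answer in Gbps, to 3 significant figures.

L = 16000 bits.
Propagation delay = 1300 / 180000000 = 7.22222 μs.
Transmission budget = 20.4 − 7.22222 = 13.1778 μs.
R ≥ L / t_tx = 16000 bits / 1.31778e-05 s = 1.21 Gbps.

1.21 Gbps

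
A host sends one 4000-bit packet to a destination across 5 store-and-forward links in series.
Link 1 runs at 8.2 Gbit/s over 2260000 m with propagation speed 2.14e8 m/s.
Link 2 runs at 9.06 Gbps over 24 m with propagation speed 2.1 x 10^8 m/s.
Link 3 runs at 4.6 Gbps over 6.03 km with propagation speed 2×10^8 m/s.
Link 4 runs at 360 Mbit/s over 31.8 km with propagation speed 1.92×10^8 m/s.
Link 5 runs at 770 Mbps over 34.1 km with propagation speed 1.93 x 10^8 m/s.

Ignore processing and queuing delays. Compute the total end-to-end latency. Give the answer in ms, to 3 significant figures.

11.0 ms

Transmission delays (L/R per hop): 0.000487805, 0.000441501, 0.000869565, 0.0111111, 0.00519481 ms; sum = 0.0181048 ms.
Propagation delays (d/s per hop): 10.5607, 0.000114286, 0.03015, 0.165625, 0.176684 ms; sum = 10.9333 ms.
End-to-end = 11.0 ms.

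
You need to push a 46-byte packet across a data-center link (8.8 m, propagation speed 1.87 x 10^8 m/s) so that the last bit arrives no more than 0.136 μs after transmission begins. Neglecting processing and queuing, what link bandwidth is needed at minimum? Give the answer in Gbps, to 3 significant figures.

L = 368 bits.
Propagation delay = 8.8 / 187000000 = 0.0470588 μs.
Transmission budget = 0.136 − 0.0470588 = 0.0889412 μs.
R ≥ L / t_tx = 368 bits / 8.89412e-08 s = 4.14 Gbps.

4.14 Gbps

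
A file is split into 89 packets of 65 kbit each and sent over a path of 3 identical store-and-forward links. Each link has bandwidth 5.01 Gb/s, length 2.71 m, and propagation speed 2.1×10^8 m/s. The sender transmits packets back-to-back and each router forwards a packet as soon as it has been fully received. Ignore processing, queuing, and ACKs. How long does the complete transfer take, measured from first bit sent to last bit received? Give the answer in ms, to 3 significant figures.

1.18 ms

Per-hop transmission t_tx = L/R = 65000/5010000000 = 0.0129741 ms.
Per-hop propagation t_prop = 2.71/210000000 = 1.29048e-05 ms.
Pipeline fill: first packet needs 3·t_tx to clear all hops; remaining 88 packets each add one t_tx.
Total = (3+89-1)·t_tx + 3·t_prop = 91·0.0129741 + 3·1.29048e-05 = 1.18 ms.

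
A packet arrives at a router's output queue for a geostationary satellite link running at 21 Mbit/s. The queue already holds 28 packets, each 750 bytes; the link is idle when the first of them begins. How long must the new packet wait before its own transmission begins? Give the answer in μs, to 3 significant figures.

Each queued packet: L/R = 6000/21000000 = 285.714 μs.
28 queued → 8000 μs.
Queuing delay = 8000 μs.

8000 μs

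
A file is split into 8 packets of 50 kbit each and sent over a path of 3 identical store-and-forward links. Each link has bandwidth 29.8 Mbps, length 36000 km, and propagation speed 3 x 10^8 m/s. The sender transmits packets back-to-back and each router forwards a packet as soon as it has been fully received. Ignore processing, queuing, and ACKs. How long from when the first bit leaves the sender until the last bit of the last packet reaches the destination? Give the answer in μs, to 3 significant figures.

377000 μs

Per-hop transmission t_tx = L/R = 50000/29800000 = 1677.85 μs.
Per-hop propagation t_prop = 36000000/300000000 = 120000 μs.
Pipeline fill: first packet needs 3·t_tx to clear all hops; remaining 7 packets each add one t_tx.
Total = (3+8-1)·t_tx + 3·t_prop = 10·1677.85 + 3·120000 = 377000 μs.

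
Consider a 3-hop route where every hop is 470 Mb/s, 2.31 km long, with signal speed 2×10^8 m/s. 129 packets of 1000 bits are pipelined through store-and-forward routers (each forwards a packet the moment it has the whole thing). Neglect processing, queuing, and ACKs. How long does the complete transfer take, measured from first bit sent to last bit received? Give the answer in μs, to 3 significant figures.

313 μs

Per-hop transmission t_tx = L/R = 1000/470000000 = 2.12766 μs.
Per-hop propagation t_prop = 2310/200000000 = 11.55 μs.
Pipeline fill: first packet needs 3·t_tx to clear all hops; remaining 128 packets each add one t_tx.
Total = (3+129-1)·t_tx + 3·t_prop = 131·2.12766 + 3·11.55 = 313 μs.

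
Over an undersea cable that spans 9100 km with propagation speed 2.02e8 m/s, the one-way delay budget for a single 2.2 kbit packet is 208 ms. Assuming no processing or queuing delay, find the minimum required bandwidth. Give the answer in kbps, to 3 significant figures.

13.5 kbps

Propagation delay = 9100000 / 202000000 = 45.0495 ms.
Transmission budget = 208 − 45.0495 = 162.95 ms.
R ≥ L / t_tx = 2200 bits / 0.16295 s = 13.5 kbps.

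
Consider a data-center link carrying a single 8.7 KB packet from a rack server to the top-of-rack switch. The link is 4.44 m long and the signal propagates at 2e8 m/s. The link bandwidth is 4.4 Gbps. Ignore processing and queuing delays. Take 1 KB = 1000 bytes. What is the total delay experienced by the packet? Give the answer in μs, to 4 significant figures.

L = 69600 bits.
Transmission delay = L/R = 69600 / 4400000000 = 15.8182 μs.
Propagation delay = d/s = 4.44 m / 200000000 m/s = 0.0222 μs.
Total = 15.84 μs.

15.84 μs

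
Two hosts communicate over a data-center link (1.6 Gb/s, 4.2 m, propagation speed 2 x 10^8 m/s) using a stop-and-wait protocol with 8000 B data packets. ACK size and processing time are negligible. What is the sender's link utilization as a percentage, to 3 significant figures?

99.9 %

t_tx = L/R = 64000/1600000000 = 4e-05 s.
t_prop = 4.2/200000000 = 2.1e-08 s; RTT = 4.2e-08 s.
Cycle = t_tx + RTT = 4.0042e-05 s.
Utilization = t_tx / cycle = 4e-05/4.0042e-05 = 99.9 %.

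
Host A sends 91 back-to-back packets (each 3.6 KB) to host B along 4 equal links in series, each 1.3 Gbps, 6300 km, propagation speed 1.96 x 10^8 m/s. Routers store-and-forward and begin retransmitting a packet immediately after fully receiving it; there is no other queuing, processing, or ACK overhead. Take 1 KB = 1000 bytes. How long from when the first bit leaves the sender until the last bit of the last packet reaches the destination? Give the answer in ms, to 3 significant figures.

Per-hop transmission t_tx = L/R = 28800/1300000000 = 0.0221538 ms.
Per-hop propagation t_prop = 6300000/196000000 = 32.1429 ms.
Pipeline fill: first packet needs 4·t_tx to clear all hops; remaining 90 packets each add one t_tx.
Total = (4+91-1)·t_tx + 4·t_prop = 94·0.0221538 + 4·32.1429 = 131 ms.

131 ms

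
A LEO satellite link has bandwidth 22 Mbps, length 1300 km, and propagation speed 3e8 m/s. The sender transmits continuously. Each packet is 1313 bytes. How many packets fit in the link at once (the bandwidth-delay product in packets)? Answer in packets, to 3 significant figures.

Propagation delay = 1300000 / 300000000 = 0.00433333 s.
BDP = R × t_prop = 22000000 × 0.00433333 = 95333.3 bits.
In packets of 10504 bits: 9.08 packets.

9.08 packets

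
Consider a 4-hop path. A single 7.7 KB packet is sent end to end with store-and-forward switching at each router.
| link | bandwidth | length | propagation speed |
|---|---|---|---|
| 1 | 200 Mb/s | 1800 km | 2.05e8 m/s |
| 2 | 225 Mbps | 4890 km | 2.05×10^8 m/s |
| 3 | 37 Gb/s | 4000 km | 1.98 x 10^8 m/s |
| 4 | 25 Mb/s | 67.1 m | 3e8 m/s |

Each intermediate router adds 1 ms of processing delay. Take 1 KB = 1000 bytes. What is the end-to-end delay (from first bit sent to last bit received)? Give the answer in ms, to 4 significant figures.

58.88 ms

L = 61600 bits.
Transmission delays (L/R per hop): 0.308, 0.273778, 0.00166486, 2.464 ms; sum = 3.04744 ms.
Propagation delays (d/s per hop): 8.78049, 23.8537, 20.202, 0.000223667 ms; sum = 52.8364 ms.
Processing at 3 router(s): 3 × 1 ms = 3 ms.
End-to-end = 58.88 ms.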